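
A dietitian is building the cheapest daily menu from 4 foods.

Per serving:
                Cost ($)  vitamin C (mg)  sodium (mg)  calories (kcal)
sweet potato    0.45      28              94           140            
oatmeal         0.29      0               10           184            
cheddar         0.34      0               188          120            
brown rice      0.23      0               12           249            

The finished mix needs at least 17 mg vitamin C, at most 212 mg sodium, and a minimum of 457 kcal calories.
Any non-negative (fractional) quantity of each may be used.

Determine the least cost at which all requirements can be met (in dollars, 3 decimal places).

$0.617

This is a linear program. Let x1 = servings of sweet potato, x2 = servings of oatmeal, x3 = servings of cheddar, x4 = servings of brown rice.
Minimise 0.45x1 + 0.29x2 + 0.34x3 + 0.23x4 with:
  28x1 ≥ 17   (vitamin C)
  94x1 + 10x2 + 188x3 + 12x4 ≤ 212   (sodium)
  140x1 + 184x2 + 120x3 + 249x4 ≥ 457   (calories)
  x1, x2, x3, x4 ≥ 0.
The optimal basis is {sweet potato, brown rice}; oatmeal, cheddar drop out. Binding constraints: vitamin C and calories.
So sweet potato = 0.6071 servings, brown rice = 1.494 servings.
Objective = 0.45·0.6071 + 0.23·1.494 = 0.61682.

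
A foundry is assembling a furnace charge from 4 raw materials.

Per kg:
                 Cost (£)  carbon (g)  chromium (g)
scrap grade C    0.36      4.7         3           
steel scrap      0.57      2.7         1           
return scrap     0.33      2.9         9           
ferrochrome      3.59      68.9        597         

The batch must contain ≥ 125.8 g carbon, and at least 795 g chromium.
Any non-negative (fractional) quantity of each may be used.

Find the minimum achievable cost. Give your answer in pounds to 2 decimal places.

Let x1 = kg of scrap grade C, x2 = kg of steel scrap, x3 = kg of return scrap, x4 = kg of ferrochrome.
Minimise 0.36x1 + 0.57x2 + 0.33x3 + 3.59x4 s.t.:
  4.7x1 + 2.7x2 + 2.9x3 + 68.9x4 ≥ 125.8   (carbon)
  3x1 + 1x2 + 9x3 + 597x4 ≥ 795   (chromium)
  x1, x2, x3, x4 ≥ 0.
The optimal basis is {ferrochrome}; scrap grade C, steel scrap, return scrap drop out. The carbon requirement is met with equality.
That vertex is x4 = 1.8258.
Cost = 3.59·1.8258 = 6.5546.

£6.55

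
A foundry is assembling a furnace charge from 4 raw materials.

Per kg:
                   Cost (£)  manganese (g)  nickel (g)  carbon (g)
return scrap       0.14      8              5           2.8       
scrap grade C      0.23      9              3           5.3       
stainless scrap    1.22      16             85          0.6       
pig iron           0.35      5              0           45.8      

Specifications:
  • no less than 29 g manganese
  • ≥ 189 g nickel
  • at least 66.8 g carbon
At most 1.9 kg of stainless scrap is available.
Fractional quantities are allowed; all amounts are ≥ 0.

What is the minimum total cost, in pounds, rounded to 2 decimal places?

This is a linear program. Let x1 = kg of return scrap, x2 = kg of scrap grade C, x3 = kg of stainless scrap, x4 = kg of pig iron.
Minimize 0.14x1 + 0.23x2 + 1.22x3 + 0.35x4 with:
  8x1 + 9x2 + 16x3 + 5x4 ≥ 29   (manganese)
  5x1 + 3x2 + 85x3 ≥ 189   (nickel)
  2.8x1 + 5.3x2 + 0.6x3 + 45.8x4 ≥ 66.8   (carbon)
  x3 ≤ 1.9
  x1, x2, x3, x4 ≥ 0.
The minimum-cost mix takes nothing from scrap grade C — only return scrap, stainless scrap, pig iron. There the nickel, carbon, the stainless scrap cap constraints are tight.
That vertex is x1 = 5.5, x3 = 1.9, x4 = 1.097.
Objective = 0.14·5.5 + 1.22·1.9 + 0.35·1.097 = 3.4720.

£3.47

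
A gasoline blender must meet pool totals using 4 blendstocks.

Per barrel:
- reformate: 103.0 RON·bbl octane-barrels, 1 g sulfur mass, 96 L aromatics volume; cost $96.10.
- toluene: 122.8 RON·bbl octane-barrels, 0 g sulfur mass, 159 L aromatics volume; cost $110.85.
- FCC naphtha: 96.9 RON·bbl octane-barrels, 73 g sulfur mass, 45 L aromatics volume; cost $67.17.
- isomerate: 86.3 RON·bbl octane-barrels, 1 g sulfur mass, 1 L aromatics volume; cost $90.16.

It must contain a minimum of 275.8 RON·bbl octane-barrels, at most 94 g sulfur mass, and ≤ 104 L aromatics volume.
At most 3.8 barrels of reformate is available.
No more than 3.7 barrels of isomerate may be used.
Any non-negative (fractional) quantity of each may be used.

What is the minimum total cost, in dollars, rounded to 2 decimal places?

Treat it as an LP. Let x1 = barrels of reformate, x2 = barrels of toluene, x3 = barrels of FCC naphtha, x4 = barrels of isomerate.
Minimize 96.1x1 + 110.85x2 + 67.17x3 + 90.16x4 with:
  103x1 + 122.8x2 + 96.9x3 + 86.3x4 ≥ 275.8   (octane-barrels)
  1x1 + 73x3 + 1x4 ≤ 94   (sulfur mass)
  96x1 + 159x2 + 45x3 + 1x4 ≤ 104   (aromatics volume)
  x1 ≤ 3.8
  x4 ≤ 3.7
  x1, x2, x3, x4 ≥ 0.
The minimum-cost mix takes nothing from toluene — only reformate, FCC naphtha, isomerate. There the octane-barrels, sulfur mass, aromatics volume constraints are tight.
That vertex is x1 = 0.47799, x3 = 1.2646, x4 = 1.2054.
Hence cost = 96.1·0.47799 + 67.17·1.2646 + 90.16·1.2054 = $239.5569.

$239.56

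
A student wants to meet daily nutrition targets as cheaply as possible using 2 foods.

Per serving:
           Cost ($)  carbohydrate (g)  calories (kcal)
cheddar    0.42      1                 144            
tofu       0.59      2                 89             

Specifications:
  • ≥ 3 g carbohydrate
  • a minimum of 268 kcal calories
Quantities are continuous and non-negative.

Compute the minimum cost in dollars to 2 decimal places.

$1.05

Let x1 = servings of cheddar, x2 = servings of tofu.
Minimise 0.42x1 + 0.59x2 s.t.:
  1x1 + 2x2 ≥ 3   (carbohydrate)
  144x1 + 89x2 ≥ 268   (calories)
  x1, x2 ≥ 0.
Both inputs are positive at the optimum. Binding constraints: carbohydrate and calories.
So cheddar = 1.352 servings, tofu = 0.8241 servings.
Total cost: 0.42·1.352 + 0.59·0.8241 = 1.0541.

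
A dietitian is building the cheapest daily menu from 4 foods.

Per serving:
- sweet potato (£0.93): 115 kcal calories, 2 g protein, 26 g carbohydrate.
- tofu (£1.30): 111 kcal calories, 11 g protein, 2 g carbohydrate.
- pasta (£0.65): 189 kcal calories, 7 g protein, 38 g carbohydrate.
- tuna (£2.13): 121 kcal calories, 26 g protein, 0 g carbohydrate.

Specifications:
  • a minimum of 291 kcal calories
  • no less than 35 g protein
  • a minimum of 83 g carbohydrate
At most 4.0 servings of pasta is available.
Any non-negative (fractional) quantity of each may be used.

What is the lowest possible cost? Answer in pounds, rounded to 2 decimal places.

£3.03

Treat it as an LP. Let x1 = servings of sweet potato, x2 = servings of tofu, x3 = servings of pasta, x4 = servings of tuna.
Minimize 0.93x1 + 1.3x2 + 0.65x3 + 2.13x4 subject to:
  115x1 + 111x2 + 189x3 + 121x4 ≥ 291   (calories)
  2x1 + 11x2 + 7x3 + 26x4 ≥ 35   (protein)
  26x1 + 2x2 + 38x3 ≥ 83   (carbohydrate)
  x3 ≤ 4
  x1, x2, x3, x4 ≥ 0.
The minimum-cost mix takes nothing from sweet potato, tofu — only pasta, tuna. Binding constraints: protein and carbohydrate.
Optimal quantities: pasta = 2.184 servings, tuna = 0.7581 servings.
Cost = 0.65·2.184 + 2.13·0.7581 = 3.0344.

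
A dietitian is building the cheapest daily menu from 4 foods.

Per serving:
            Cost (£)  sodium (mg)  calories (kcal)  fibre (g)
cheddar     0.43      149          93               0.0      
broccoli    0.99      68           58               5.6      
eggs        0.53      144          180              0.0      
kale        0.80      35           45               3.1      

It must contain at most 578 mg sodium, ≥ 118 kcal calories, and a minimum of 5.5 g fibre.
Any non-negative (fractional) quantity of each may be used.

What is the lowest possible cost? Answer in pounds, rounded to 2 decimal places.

Let x1 = servings of cheddar, x2 = servings of broccoli, x3 = servings of eggs, x4 = servings of kale.
min 0.43x1 + 0.99x2 + 0.53x3 + 0.8x4 subject to:
  149x1 + 68x2 + 144x3 + 35x4 ≤ 578   (sodium)
  93x1 + 58x2 + 180x3 + 45x4 ≥ 118   (calories)
  5.6x2 + 3.1x4 ≥ 5.5   (fibre)
  x1, x2, x3, x4 ≥ 0.
The optimal basis is {broccoli, eggs}; cheddar, kale drop out. Binding constraints: calories and fibre.
Optimal quantities: broccoli = 0.9821 servings, eggs = 0.3391 servings.
Total cost: 0.99·0.9821 + 0.53·0.3391 = 1.1520.

£1.15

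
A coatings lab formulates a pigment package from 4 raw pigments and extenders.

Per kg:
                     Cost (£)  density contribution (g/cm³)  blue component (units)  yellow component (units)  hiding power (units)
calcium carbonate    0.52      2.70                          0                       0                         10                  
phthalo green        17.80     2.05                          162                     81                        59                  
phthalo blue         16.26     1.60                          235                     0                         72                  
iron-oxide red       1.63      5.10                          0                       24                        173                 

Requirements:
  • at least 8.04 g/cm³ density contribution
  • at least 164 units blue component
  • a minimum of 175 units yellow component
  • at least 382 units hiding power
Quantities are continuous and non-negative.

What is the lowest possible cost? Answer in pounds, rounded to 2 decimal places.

£23.23

Let x1 = kg of calcium carbonate, x2 = kg of phthalo green, x3 = kg of phthalo blue, x4 = kg of iron-oxide red.
min 0.52x1 + 17.8x2 + 16.26x3 + 1.63x4 subject to:
  2.7x1 + 2.05x2 + 1.6x3 + 5.1x4 ≥ 8.04   (density contribution)
  162x2 + 235x3 ≥ 164   (blue component)
  81x2 + 24x4 ≥ 175   (yellow component)
  10x1 + 59x2 + 72x3 + 173x4 ≥ 382   (hiding power)
  x1, x2, x3, x4 ≥ 0.
At the optimum only phthalo blue, iron-oxide red are positive (calcium carbonate, phthalo green = 0). There the blue component and yellow component constraints are tight.
So phthalo blue = 0.6979 kg, iron-oxide red = 7.292 kg.
Hence cost = 16.26·0.6979 + 1.63·7.292 = £23.2338.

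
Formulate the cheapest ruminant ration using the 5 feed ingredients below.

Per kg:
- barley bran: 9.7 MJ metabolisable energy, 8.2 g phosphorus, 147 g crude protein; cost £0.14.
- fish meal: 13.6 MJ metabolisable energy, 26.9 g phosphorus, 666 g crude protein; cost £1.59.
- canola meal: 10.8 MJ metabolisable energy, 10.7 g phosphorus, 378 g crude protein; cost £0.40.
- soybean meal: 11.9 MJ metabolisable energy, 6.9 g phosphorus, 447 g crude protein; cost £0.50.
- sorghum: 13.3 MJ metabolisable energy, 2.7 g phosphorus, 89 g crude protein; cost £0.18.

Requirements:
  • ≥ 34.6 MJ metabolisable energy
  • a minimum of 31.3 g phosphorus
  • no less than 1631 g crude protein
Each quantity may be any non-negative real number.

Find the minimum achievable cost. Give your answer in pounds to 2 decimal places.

Set it up as a linear program. Let x1 = kg of barley bran, x2 = kg of fish meal, x3 = kg of canola meal, x4 = kg of soybean meal, x5 = kg of sorghum.
min 0.14x1 + 1.59x2 + 0.4x3 + 0.5x4 + 0.18x5 s.t.:
  9.7x1 + 13.6x2 + 10.8x3 + 11.9x4 + 13.3x5 ≥ 34.6   (metabolisable energy)
  8.2x1 + 26.9x2 + 10.7x3 + 6.9x4 + 2.7x5 ≥ 31.3   (phosphorus)
  147x1 + 666x2 + 378x3 + 447x4 + 89x5 ≥ 1631   (crude protein)
  x1, x2, x3, x4, x5 ≥ 0.
The cheapest feasible vertex uses only barley bran; fish meal, canola meal, soybean meal, sorghum are not used. The crude protein requirement is met with equality.
Optimal quantities: barley bran = 11.1 kg.
Objective = 0.14·11.1 = 1.5540.

£1.55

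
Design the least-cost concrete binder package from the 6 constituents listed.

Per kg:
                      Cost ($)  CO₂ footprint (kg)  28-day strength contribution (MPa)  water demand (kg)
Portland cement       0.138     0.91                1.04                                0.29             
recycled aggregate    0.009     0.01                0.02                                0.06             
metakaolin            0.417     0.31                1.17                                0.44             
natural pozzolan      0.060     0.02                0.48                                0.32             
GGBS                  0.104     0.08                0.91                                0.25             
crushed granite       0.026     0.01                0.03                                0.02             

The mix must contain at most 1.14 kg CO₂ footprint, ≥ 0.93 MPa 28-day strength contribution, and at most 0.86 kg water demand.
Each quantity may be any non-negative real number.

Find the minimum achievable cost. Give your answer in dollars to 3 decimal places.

$0.106

Set it up as a linear program. Let x1 = kg of Portland cement, x2 = kg of recycled aggregate, x3 = kg of metakaolin, x4 = kg of natural pozzolan, x5 = kg of GGBS, x6 = kg of crushed granite.
Minimize 0.138x1 + 0.009x2 + 0.417x3 + 0.06x4 + 0.104x5 + 0.026x6 with:
  0.91x1 + 0.01x2 + 0.31x3 + 0.02x4 + 0.08x5 + 0.01x6 ≤ 1.14   (CO₂ footprint)
  1.04x1 + 0.02x2 + 1.17x3 + 0.48x4 + 0.91x5 + 0.03x6 ≥ 0.93   (28-day strength contribution)
  0.29x1 + 0.06x2 + 0.44x3 + 0.32x4 + 0.25x5 + 0.02x6 ≤ 0.86   (water demand)
  x1, x2, x3, x4, x5, x6 ≥ 0.
The optimal basis is {GGBS}; Portland cement, recycled aggregate, metakaolin, natural pozzolan, crushed granite drop out. The 28-day strength contribution requirement is met with equality.
So GGBS = 1.022 kg.
Cost = 0.104·1.022 = 0.10629.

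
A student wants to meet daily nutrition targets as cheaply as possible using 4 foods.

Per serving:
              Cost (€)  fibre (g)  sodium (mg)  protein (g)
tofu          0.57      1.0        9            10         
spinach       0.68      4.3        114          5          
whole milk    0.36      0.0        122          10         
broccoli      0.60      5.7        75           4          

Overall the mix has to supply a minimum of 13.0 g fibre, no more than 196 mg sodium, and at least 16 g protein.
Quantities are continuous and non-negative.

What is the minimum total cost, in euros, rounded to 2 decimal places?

€1.68

This is a linear program. Let x1 = servings of tofu, x2 = servings of spinach, x3 = servings of whole milk, x4 = servings of broccoli.
Minimize 0.57x1 + 0.68x2 + 0.36x3 + 0.6x4 subject to:
  1x1 + 4.3x2 + 5.7x4 ≥ 13   (fibre)
  9x1 + 114x2 + 122x3 + 75x4 ≤ 196   (sodium)
  10x1 + 5x2 + 10x3 + 4x4 ≥ 16   (protein)
  x1, x2, x3, x4 ≥ 0.
At the optimum only tofu, whole milk, broccoli are positive (spinach = 0). There the fibre, sodium, protein constraints are tight.
That vertex is x1 = 0.5013, x3 = 0.2216, x4 = 2.193.
Cost = 0.57·0.5013 + 0.36·0.2216 + 0.6·2.193 = 1.6813.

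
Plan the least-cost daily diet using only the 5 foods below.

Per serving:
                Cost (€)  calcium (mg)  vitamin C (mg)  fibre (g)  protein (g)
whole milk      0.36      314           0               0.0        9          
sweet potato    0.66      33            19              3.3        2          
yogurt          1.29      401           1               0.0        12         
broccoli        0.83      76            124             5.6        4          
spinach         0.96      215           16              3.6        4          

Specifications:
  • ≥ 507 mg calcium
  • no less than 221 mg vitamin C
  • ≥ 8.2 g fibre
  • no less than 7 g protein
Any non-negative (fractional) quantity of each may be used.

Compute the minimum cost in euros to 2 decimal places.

€1.91

Treat it as an LP. Let x1 = servings of whole milk, x2 = servings of sweet potato, x3 = servings of yogurt, x4 = servings of broccoli, x5 = servings of spinach.
Minimise 0.36x1 + 0.66x2 + 1.29x3 + 0.83x4 + 0.96x5 with:
  314x1 + 33x2 + 401x3 + 76x4 + 215x5 ≥ 507   (calcium)
  19x2 + 1x3 + 124x4 + 16x5 ≥ 221   (vitamin C)
  3.3x2 + 5.6x4 + 3.6x5 ≥ 8.2   (fibre)
  9x1 + 2x2 + 12x3 + 4x4 + 4x5 ≥ 7   (protein)
  x1, x2, x3, x4, x5 ≥ 0.
At the optimum only whole milk, broccoli are positive (sweet potato, yogurt, spinach = 0). Binding constraints: calcium and vitamin C.
Solving gives x1 = 1.1833, x4 = 1.7823.
Hence cost = 0.36·1.1833 + 0.83·1.7823 = €1.9053.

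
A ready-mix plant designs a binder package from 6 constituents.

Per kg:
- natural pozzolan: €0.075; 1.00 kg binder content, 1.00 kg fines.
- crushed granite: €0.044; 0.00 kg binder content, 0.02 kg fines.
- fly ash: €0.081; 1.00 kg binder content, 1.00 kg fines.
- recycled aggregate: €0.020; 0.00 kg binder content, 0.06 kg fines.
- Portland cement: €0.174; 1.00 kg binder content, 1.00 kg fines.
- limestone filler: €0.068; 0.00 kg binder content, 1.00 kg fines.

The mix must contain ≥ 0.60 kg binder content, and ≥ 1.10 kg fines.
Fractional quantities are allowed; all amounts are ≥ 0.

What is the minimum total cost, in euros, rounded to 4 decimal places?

Set it up as a linear program. Let x1 = kg of natural pozzolan, x2 = kg of crushed granite, x3 = kg of fly ash, x4 = kg of recycled aggregate, x5 = kg of Portland cement, x6 = kg of limestone filler.
min 0.075x1 + 0.044x2 + 0.081x3 + 0.02x4 + 0.174x5 + 0.068x6 s.t.:
  1x1 + 1x3 + 1x5 ≥ 0.6   (binder content)
  1x1 + 0.02x2 + 1x3 + 0.06x4 + 1x5 + 1x6 ≥ 1.1   (fines)
  x1, x2, x3, x4, x5, x6 ≥ 0.
The cheapest feasible vertex uses only natural pozzolan, limestone filler; crushed granite, fly ash, recycled aggregate, Portland cement are not used. There the binder content and fines constraints are tight.
Solving gives x1 = 0.6, x6 = 0.5.
Hence cost = 0.075·0.6 + 0.068·0.5 = €0.079000.

€0.0790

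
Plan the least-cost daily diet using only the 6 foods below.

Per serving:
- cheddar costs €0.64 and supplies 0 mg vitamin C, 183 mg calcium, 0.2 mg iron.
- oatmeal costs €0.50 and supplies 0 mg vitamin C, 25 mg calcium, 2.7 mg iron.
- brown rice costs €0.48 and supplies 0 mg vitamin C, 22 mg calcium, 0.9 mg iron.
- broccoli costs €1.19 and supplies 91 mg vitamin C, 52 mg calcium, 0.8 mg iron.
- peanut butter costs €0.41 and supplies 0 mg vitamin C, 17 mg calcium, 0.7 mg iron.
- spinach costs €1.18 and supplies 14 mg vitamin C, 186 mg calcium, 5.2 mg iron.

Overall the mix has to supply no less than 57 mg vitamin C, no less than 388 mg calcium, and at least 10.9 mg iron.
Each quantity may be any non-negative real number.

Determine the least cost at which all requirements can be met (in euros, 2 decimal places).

€2.78

Let x1 = servings of cheddar, x2 = servings of oatmeal, x3 = servings of brown rice, x4 = servings of broccoli, x5 = servings of peanut butter, x6 = servings of spinach.
Minimise 0.64x1 + 0.5x2 + 0.48x3 + 1.19x4 + 0.41x5 + 1.18x6 with:
  91x4 + 14x6 ≥ 57   (vitamin C)
  183x1 + 25x2 + 22x3 + 52x4 + 17x5 + 186x6 ≥ 388   (calcium)
  0.2x1 + 2.7x2 + 0.9x3 + 0.8x4 + 0.7x5 + 5.2x6 ≥ 10.9   (iron)
  x1, x2, x3, x4, x5, x6 ≥ 0.
The minimum-cost mix takes nothing from cheddar, brown rice, peanut butter — only oatmeal, broccoli, spinach. There the vitamin C, calcium, iron constraints are tight.
So oatmeal = 0.1315 servings, broccoli = 0.322 servings, spinach = 1.978 servings.
Objective = 0.5·0.1315 + 1.19·0.322 + 1.18·1.978 = 2.7830.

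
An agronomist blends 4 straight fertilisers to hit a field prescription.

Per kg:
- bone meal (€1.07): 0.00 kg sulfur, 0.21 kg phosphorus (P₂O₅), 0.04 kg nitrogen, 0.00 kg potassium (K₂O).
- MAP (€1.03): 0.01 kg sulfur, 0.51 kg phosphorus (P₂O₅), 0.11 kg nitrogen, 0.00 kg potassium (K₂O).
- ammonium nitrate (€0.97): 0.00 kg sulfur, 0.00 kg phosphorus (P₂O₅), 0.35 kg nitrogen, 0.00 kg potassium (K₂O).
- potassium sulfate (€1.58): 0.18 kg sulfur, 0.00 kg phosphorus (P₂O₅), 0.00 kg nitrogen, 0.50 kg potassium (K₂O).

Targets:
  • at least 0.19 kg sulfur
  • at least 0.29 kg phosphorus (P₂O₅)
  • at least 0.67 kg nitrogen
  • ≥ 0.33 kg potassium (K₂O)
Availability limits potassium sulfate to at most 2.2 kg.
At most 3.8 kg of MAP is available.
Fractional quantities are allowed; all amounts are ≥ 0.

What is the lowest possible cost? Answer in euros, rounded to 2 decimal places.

Let x1 = kg of bone meal, x2 = kg of MAP, x3 = kg of ammonium nitrate, x4 = kg of potassium sulfate.
Minimise 1.07x1 + 1.03x2 + 0.97x3 + 1.58x4 s.t.:
  0.01x2 + 0.18x4 ≥ 0.19   (sulfur)
  0.21x1 + 0.51x2 ≥ 0.29   (phosphorus (P₂O₅))
  0.04x1 + 0.11x2 + 0.35x3 ≥ 0.67   (nitrogen)
  0.5x4 ≥ 0.33   (potassium (K₂O))
  x4 ≤ 2.2
  x2 ≤ 3.8
  x1, x2, x3, x4 ≥ 0.
The cheapest feasible vertex uses only MAP, ammonium nitrate, potassium sulfate; bone meal is not used. There the sulfur, phosphorus (P₂O₅), nitrogen constraints are tight.
Optimal quantities: MAP = 0.5686 kg, ammonium nitrate = 1.736 kg, potassium sulfate = 1.024 kg.
Total cost: 1.03·0.5686 + 0.97·1.736 + 1.58·1.024 = 3.8875.

€3.89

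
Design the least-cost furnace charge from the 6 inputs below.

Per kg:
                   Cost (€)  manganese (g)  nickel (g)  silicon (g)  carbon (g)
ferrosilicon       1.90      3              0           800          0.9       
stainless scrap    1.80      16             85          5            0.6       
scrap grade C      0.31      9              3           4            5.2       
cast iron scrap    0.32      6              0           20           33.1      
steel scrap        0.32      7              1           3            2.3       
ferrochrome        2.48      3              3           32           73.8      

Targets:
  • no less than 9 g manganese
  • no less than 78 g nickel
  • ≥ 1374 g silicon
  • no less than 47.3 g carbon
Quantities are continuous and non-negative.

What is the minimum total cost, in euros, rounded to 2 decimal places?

€5.28

Set it up as a linear program. Let x1 = kg of ferrosilicon, x2 = kg of stainless scrap, x3 = kg of scrap grade C, x4 = kg of cast iron scrap, x5 = kg of steel scrap, x6 = kg of ferrochrome.
min 1.9x1 + 1.8x2 + 0.31x3 + 0.32x4 + 0.32x5 + 2.48x6 with:
  3x1 + 16x2 + 9x3 + 6x4 + 7x5 + 3x6 ≥ 9   (manganese)
  85x2 + 3x3 + 1x5 + 3x6 ≥ 78   (nickel)
  800x1 + 5x2 + 4x3 + 20x4 + 3x5 + 32x6 ≥ 1374   (silicon)
  0.9x1 + 0.6x2 + 5.2x3 + 33.1x4 + 2.3x5 + 73.8x6 ≥ 47.3   (carbon)
  x1, x2, x3, x4, x5, x6 ≥ 0.
At the optimum only ferrosilicon, stainless scrap, cast iron scrap are positive (scrap grade C, steel scrap, ferrochrome = 0). There the nickel, silicon, carbon constraints are tight.
Optimal quantities: ferrosilicon = 1.678 kg, stainless scrap = 0.9176 kg, cast iron scrap = 1.367 kg.
Hence cost = 1.9·1.678 + 1.8·0.9176 + 0.32·1.367 = €5.2773.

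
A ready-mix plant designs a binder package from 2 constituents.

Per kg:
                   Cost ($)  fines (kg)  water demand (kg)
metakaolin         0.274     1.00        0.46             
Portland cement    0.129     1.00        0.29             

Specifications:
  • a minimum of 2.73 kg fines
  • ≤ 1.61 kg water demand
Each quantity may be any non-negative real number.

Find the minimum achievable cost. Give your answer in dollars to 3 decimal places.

$0.352

Let x1 = kg of metakaolin, x2 = kg of Portland cement.
min 0.274x1 + 0.129x2 subject to:
  1x1 + 1x2 ≥ 2.73   (fines)
  0.46x1 + 0.29x2 ≤ 1.61   (water demand)
  x1, x2 ≥ 0.
At the optimum only Portland cement is positive (metakaolin = 0). Binding constraint: fines.
So Portland cement = 2.73 kg.
Total cost: 0.129·2.73 = 0.35217.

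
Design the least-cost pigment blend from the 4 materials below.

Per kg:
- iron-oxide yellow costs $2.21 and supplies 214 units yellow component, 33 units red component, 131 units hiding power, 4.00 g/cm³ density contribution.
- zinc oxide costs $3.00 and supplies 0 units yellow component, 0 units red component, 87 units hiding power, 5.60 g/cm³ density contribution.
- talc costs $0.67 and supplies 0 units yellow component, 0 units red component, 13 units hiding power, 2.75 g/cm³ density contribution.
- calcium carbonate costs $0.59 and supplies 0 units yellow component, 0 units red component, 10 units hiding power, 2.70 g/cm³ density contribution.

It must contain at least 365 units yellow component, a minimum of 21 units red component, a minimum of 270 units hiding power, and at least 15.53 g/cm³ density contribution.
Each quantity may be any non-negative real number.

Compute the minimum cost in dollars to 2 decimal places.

$5.84

Let x1 = kg of iron-oxide yellow, x2 = kg of zinc oxide, x3 = kg of talc, x4 = kg of calcium carbonate.
min 2.21x1 + 3x2 + 0.67x3 + 0.59x4 subject to:
  214x1 ≥ 365   (yellow component)
  33x1 ≥ 21   (red component)
  131x1 + 87x2 + 13x3 + 10x4 ≥ 270   (hiding power)
  4x1 + 5.6x2 + 2.75x3 + 2.7x4 ≥ 15.53   (density contribution)
  x1, x2, x3, x4 ≥ 0.
The optimal basis is {iron-oxide yellow, calcium carbonate}; zinc oxide, talc drop out. Binding constraints: hiding power and density contribution.
So iron-oxide yellow = 1.829 kg, calcium carbonate = 3.042 kg.
Objective = 2.21·1.829 + 0.59·3.042 = 5.8369.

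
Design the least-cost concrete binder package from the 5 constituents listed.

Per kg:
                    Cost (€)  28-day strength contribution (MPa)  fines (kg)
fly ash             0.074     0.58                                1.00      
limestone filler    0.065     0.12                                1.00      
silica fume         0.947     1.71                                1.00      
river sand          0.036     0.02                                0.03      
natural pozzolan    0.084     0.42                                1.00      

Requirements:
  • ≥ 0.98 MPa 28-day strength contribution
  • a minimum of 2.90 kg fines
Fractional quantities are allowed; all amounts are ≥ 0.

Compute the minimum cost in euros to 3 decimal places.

€0.201

This is a linear program. Let x1 = kg of fly ash, x2 = kg of limestone filler, x3 = kg of silica fume, x4 = kg of river sand, x5 = kg of natural pozzolan.
Minimize 0.074x1 + 0.065x2 + 0.947x3 + 0.036x4 + 0.084x5 s.t.:
  0.58x1 + 0.12x2 + 1.71x3 + 0.02x4 + 0.42x5 ≥ 0.98   (28-day strength contribution)
  1x1 + 1x2 + 1x3 + 0.03x4 + 1x5 ≥ 2.9   (fines)
  x1, x2, x3, x4, x5 ≥ 0.
At the optimum only fly ash, limestone filler are positive (silica fume, river sand, natural pozzolan = 0). There the 28-day strength contribution and fines constraints are tight.
Optimal quantities: fly ash = 1.374 kg, limestone filler = 1.526 kg.
Hence cost = 0.074·1.374 + 0.065·1.526 = €0.20087.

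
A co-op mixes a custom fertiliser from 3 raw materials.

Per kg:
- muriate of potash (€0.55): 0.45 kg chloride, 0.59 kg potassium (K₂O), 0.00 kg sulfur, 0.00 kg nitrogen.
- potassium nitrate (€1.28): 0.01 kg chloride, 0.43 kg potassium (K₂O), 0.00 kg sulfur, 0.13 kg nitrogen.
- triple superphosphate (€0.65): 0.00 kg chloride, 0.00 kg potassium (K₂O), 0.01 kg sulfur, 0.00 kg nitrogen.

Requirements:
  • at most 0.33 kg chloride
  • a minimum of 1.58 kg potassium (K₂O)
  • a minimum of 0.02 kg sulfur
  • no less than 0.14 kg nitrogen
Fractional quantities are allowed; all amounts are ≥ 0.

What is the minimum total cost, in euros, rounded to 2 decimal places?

€5.19

Let x1 = kg of muriate of potash, x2 = kg of potassium nitrate, x3 = kg of triple superphosphate.
min 0.55x1 + 1.28x2 + 0.65x3 with:
  0.45x1 + 0.01x2 ≤ 0.33   (chloride)
  0.59x1 + 0.43x2 ≥ 1.58   (potassium (K₂O))
  0.01x3 ≥ 0.02   (sulfur)
  0.13x2 ≥ 0.14   (nitrogen)
  x1, x2, x3 ≥ 0.
The optimal mix uses every input. There the chloride, potassium (K₂O), sulfur constraints are tight.
That vertex is x1 = 0.6722, x2 = 2.752, x3 = 2.
Hence cost = 0.55·0.6722 + 1.28·2.752 + 0.65·2 = €5.1923.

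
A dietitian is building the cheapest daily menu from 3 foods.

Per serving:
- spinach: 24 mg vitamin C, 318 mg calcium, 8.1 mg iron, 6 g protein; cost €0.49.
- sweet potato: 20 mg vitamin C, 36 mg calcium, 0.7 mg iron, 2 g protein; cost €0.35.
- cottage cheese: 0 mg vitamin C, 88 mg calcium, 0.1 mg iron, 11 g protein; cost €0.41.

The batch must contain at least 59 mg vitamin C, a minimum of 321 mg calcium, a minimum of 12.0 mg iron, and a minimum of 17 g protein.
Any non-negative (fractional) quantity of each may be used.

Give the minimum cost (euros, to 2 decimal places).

Treat it as an LP. Let x1 = servings of spinach, x2 = servings of sweet potato, x3 = servings of cottage cheese.
min 0.49x1 + 0.35x2 + 0.41x3 subject to:
  24x1 + 20x2 ≥ 59   (vitamin C)
  318x1 + 36x2 + 88x3 ≥ 321   (calcium)
  8.1x1 + 0.7x2 + 0.1x3 ≥ 12   (iron)
  6x1 + 2x2 + 11x3 ≥ 17   (protein)
  x1, x2, x3 ≥ 0.
The optimal basis is {spinach, cottage cheese}; sweet potato drops out. Binding constraints: vitamin C and protein.
Optimal quantities: spinach = 2.458 servings, cottage cheese = 0.2045 servings.
Objective = 0.49·2.458 + 0.41·0.2045 = 1.2883.

€1.29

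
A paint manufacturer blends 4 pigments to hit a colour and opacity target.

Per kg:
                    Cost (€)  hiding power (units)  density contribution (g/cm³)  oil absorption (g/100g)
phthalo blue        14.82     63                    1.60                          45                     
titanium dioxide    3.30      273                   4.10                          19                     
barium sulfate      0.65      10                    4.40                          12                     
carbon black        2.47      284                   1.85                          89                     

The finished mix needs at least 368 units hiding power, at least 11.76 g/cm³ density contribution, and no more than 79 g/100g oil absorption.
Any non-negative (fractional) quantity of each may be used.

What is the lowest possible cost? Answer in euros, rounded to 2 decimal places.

This is a linear program. Let x1 = kg of phthalo blue, x2 = kg of titanium dioxide, x3 = kg of barium sulfate, x4 = kg of carbon black.
Minimize 14.82x1 + 3.3x2 + 0.65x3 + 2.47x4 subject to:
  63x1 + 273x2 + 10x3 + 284x4 ≥ 368   (hiding power)
  1.6x1 + 4.1x2 + 4.4x3 + 1.85x4 ≥ 11.76   (density contribution)
  45x1 + 19x2 + 12x3 + 89x4 ≤ 79   (oil absorption)
  x1, x2, x3, x4 ≥ 0.
At the optimum only titanium dioxide, barium sulfate, carbon black are positive (phthalo blue = 0). There the hiding power, density contribution, oil absorption constraints are tight.
That vertex is x2 = 0.778, x3 = 1.743, x4 = 0.4865.
Cost = 3.3·0.778 + 0.65·1.743 + 2.47·0.4865 = 4.9020.

€4.90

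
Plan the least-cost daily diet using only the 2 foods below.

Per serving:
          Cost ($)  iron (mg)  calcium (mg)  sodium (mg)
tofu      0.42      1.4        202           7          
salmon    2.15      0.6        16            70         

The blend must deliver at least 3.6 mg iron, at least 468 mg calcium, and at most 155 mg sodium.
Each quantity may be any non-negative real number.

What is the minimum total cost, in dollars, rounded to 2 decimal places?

$1.08

Treat it as an LP. Let x1 = servings of tofu, x2 = servings of salmon.
min 0.42x1 + 2.15x2 subject to:
  1.4x1 + 0.6x2 ≥ 3.6   (iron)
  202x1 + 16x2 ≥ 468   (calcium)
  7x1 + 70x2 ≤ 155   (sodium)
  x1, x2 ≥ 0.
The minimum-cost mix takes nothing from salmon — only tofu. There the iron constraint is tight.
Optimal quantities: tofu = 2.571 servings.
Objective = 0.42·2.571 = 1.0798.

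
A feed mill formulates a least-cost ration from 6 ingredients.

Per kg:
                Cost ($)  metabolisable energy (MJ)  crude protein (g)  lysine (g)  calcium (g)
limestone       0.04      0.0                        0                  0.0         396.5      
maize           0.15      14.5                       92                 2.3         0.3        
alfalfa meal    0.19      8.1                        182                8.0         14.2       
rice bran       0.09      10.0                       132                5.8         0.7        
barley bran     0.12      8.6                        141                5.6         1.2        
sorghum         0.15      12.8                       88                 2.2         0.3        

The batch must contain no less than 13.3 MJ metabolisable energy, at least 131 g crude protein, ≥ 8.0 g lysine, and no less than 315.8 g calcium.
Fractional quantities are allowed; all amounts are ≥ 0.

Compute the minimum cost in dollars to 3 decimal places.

Let x1 = kg of limestone, x2 = kg of maize, x3 = kg of alfalfa meal, x4 = kg of rice bran, x5 = kg of barley bran, x6 = kg of sorghum.
min 0.04x1 + 0.15x2 + 0.19x3 + 0.09x4 + 0.12x5 + 0.15x6 subject to:
  14.5x2 + 8.1x3 + 10x4 + 8.6x5 + 12.8x6 ≥ 13.3   (metabolisable energy)
  92x2 + 182x3 + 132x4 + 141x5 + 88x6 ≥ 131   (crude protein)
  2.3x2 + 8x3 + 5.8x4 + 5.6x5 + 2.2x6 ≥ 8   (lysine)
  396.5x1 + 0.3x2 + 14.2x3 + 0.7x4 + 1.2x5 + 0.3x6 ≥ 315.8   (calcium)
  x1, x2, x3, x4, x5, x6 ≥ 0.
The minimum-cost mix takes nothing from maize, alfalfa meal, barley bran, sorghum — only limestone, rice bran. The lysine and calcium requirements are met with equality.
That vertex is x1 = 0.794, x4 = 1.379.
Hence cost = 0.04·0.794 + 0.09·1.379 = $0.15587.

$0.156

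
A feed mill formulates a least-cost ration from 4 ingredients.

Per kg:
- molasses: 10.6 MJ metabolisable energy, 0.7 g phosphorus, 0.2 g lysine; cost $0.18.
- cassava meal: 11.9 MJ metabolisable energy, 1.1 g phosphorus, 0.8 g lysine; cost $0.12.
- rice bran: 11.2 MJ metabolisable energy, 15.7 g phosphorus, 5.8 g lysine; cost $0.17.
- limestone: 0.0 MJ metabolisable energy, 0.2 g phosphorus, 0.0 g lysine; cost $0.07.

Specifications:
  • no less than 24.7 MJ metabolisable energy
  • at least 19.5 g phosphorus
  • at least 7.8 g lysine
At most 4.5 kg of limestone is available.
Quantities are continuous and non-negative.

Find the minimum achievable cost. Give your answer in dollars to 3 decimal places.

Let x1 = kg of molasses, x2 = kg of cassava meal, x3 = kg of rice bran, x4 = kg of limestone.
Minimize 0.18x1 + 0.12x2 + 0.17x3 + 0.07x4 s.t.:
  10.6x1 + 11.9x2 + 11.2x3 ≥ 24.7   (metabolisable energy)
  0.7x1 + 1.1x2 + 15.7x3 + 0.2x4 ≥ 19.5   (phosphorus)
  0.2x1 + 0.8x2 + 5.8x3 ≥ 7.8   (lysine)
  x4 ≤ 4.5
  x1, x2, x3, x4 ≥ 0.
The minimum-cost mix takes nothing from molasses, limestone — only cassava meal, rice bran. The metabolisable energy and lysine requirements are met with equality.
Optimal quantities: cassava meal = 0.9307 kg, rice bran = 1.216 kg.
Cost = 0.12·0.9307 + 0.17·1.216 = 0.31840.

$0.318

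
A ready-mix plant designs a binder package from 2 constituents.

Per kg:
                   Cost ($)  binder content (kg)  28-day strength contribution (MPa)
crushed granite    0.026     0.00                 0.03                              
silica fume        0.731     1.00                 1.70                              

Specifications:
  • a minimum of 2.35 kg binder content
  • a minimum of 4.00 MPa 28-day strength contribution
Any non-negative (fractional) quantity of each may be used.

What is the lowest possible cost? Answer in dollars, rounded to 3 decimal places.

$1.720

Let x1 = kg of crushed granite, x2 = kg of silica fume.
Minimise 0.026x1 + 0.731x2 subject to:
  1x2 ≥ 2.35   (binder content)
  0.03x1 + 1.7x2 ≥ 4   (28-day strength contribution)
  x1, x2 ≥ 0.
The minimum-cost mix takes nothing from crushed granite — only silica fume. There the 28-day strength contribution constraint is tight.
Optimal quantities: silica fume = 2.353 kg.
Total cost: 0.731·2.353 = 1.72004.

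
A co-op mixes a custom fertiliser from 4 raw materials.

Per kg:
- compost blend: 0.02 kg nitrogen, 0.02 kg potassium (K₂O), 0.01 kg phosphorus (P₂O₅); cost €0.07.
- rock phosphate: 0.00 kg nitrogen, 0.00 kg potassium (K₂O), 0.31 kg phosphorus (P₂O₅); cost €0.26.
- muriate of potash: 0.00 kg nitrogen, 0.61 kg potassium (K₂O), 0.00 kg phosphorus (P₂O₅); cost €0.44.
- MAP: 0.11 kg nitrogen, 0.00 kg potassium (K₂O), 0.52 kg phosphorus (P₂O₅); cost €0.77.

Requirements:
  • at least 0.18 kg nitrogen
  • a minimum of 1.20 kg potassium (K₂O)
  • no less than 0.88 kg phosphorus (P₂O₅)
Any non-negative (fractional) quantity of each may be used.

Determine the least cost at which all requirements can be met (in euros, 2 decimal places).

€2.03

Let x1 = kg of compost blend, x2 = kg of rock phosphate, x3 = kg of muriate of potash, x4 = kg of MAP.
min 0.07x1 + 0.26x2 + 0.44x3 + 0.77x4 subject to:
  0.02x1 + 0.11x4 ≥ 0.18   (nitrogen)
  0.02x1 + 0.61x3 ≥ 1.2   (potassium (K₂O))
  0.01x1 + 0.31x2 + 0.52x4 ≥ 0.88   (phosphorus (P₂O₅))
  x1, x2, x3, x4 ≥ 0.
The minimum-cost mix takes nothing from MAP — only compost blend, rock phosphate, muriate of potash. Binding constraints: nitrogen, potassium (K₂O), phosphorus (P₂O₅).
Solving gives x1 = 9, x2 = 2.548, x3 = 1.672.
Objective = 0.07·9 + 0.26·2.548 + 0.44·1.672 = 2.0282.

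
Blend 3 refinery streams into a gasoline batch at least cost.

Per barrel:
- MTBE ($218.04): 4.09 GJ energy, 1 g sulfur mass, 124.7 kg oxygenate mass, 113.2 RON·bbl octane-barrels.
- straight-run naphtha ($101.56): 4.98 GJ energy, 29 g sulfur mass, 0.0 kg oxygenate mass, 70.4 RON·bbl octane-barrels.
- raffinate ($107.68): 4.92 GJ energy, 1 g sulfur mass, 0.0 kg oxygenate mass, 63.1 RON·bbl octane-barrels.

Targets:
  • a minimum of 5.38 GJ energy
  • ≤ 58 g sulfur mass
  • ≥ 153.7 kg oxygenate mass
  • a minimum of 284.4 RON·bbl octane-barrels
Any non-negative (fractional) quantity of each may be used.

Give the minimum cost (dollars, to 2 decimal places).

Let x1 = barrels of MTBE, x2 = barrels of straight-run naphtha, x3 = barrels of raffinate.
min 218.04x1 + 101.56x2 + 107.68x3 s.t.:
  4.09x1 + 4.98x2 + 4.92x3 ≥ 5.38   (energy)
  1x1 + 29x2 + 1x3 ≤ 58   (sulfur mass)
  124.7x1 ≥ 153.7   (oxygenate mass)
  113.2x1 + 70.4x2 + 63.1x3 ≥ 284.4   (octane-barrels)
  x1, x2, x3 ≥ 0.
The optimal mix uses every input. The sulfur mass, oxygenate mass, octane-barrels requirements are met with equality.
So MTBE = 1.23256 barrels, straight-run naphtha = 1.95348 barrels, raffinate = 0.116471 barrels.
Objective = 218.04·1.23256 + 101.56·1.95348 + 107.68·0.116471 = 479.6844.

$479.68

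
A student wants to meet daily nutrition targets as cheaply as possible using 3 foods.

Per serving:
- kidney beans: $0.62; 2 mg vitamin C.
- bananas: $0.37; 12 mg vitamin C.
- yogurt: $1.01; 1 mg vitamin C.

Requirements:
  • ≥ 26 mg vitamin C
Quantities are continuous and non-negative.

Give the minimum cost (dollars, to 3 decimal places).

$0.802

Let x1 = servings of kidney beans, x2 = servings of bananas, x3 = servings of yogurt.
Minimize 0.62x1 + 0.37x2 + 1.01x3 with:
  2x1 + 12x2 + 1x3 ≥ 26   (vitamin C)
  x1, x2, x3 ≥ 0.
At the optimum only bananas is positive (kidney beans, yogurt = 0). Binding constraint: vitamin C.
Optimal quantities: bananas = 2.167 servings.
Cost = 0.37·2.167 = 0.80179.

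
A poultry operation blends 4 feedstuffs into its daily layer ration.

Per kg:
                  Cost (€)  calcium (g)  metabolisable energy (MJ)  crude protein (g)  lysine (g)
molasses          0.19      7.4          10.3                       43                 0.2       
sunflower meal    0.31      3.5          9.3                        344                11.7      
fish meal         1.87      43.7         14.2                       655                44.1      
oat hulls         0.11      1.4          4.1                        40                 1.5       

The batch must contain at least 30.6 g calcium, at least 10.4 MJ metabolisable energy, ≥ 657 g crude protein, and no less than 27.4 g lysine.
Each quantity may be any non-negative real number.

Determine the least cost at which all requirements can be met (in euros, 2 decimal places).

This is a linear program. Let x1 = kg of molasses, x2 = kg of sunflower meal, x3 = kg of fish meal, x4 = kg of oat hulls.
Minimise 0.19x1 + 0.31x2 + 1.87x3 + 0.11x4 subject to:
  7.4x1 + 3.5x2 + 43.7x3 + 1.4x4 ≥ 30.6   (calcium)
  10.3x1 + 9.3x2 + 14.2x3 + 4.1x4 ≥ 10.4   (metabolisable energy)
  43x1 + 344x2 + 655x3 + 40x4 ≥ 657   (crude protein)
  0.2x1 + 11.7x2 + 44.1x3 + 1.5x4 ≥ 27.4   (lysine)
  x1, x2, x3, x4 ≥ 0.
The optimal basis is {molasses, sunflower meal, fish meal}; oat hulls drops out. Binding constraints: calcium, crude protein, lysine.
That vertex is x1 = 1.684, x2 = 1.073, x3 = 0.3291.
Hence cost = 0.19·1.684 + 0.31·1.073 + 1.87·0.3291 = €1.2680.

€1.27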